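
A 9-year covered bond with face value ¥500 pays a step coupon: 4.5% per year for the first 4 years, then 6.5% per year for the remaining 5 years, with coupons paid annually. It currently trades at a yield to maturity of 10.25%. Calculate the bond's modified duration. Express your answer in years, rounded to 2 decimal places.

6.53 years

Periodic yield y = 0.1025. First find Macaulay duration:
  t   CF        PV=CF/(1+0.1025)^t    t·PV
  1        22.50        20.4082        20.4082
  2        22.50        18.5108        37.0216
  3        22.50        16.7898        50.3695
  4        22.50        15.2289        60.9155
  5        32.50        19.9522        99.7609
  6        32.50        18.0972       108.5833
  7        32.50        16.4147       114.9030
  8        32.50        14.8886       119.1090
  9       532.50       221.2647     1,991.3827
  Σ                    361.5552     2,602.4538
P = 361.5552; Macaulay duration = 2,602.4538 / 361.5552 = 7.19794 years.
Modified duration = D_Mac / (1 + y) = 7.19794 / 1.1025 = 6.52875 years.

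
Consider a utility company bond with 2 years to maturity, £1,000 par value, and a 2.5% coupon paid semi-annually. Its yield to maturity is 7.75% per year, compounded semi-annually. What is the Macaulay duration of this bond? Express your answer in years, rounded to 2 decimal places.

Periodic yield y = 0.03875. Discount each cash flow and weight by its period:
  t   CF        PV=CF/(1+0.03875)^t    t·PV
  1        12.50        12.0337        12.0337
  2        12.50        11.5848        23.1696
  3        12.50        11.1526        33.4579
  4     1,012.50       869.6628     3,478.6511
  Σ                    904.4339     3,547.3123
Price P = Σ PV = 904.4339.
Macaulay duration = Σ(t·PV) / P = 3,547.3123 / 904.4339 = 3.92214 half-year periods.
In years: 3.92214 / 2 = 1.96107 years.

1.96 years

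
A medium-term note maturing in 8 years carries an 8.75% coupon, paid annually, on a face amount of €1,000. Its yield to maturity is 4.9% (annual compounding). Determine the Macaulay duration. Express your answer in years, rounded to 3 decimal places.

Periodic yield y = 0.049. Discount each cash flow and weight by its year:
  t   CF        PV=CF/(1+0.049)^t    t·PV
  1        87.50        83.4128        83.4128
  2        87.50        79.5165       159.0329
  3        87.50        75.8022       227.4065
  4        87.50        72.2614       289.0454
  5        87.50        68.8859       344.4297
  6        87.50        65.6682       394.0092
  7        87.50        62.6008       438.2054
  8     1,087.50       741.6950     5,933.5601
  Σ                  1,249.8427     7,869.1020
Price P = Σ PV = 1,249.8427.
Macaulay duration = Σ(t·PV) / P = 7,869.1020 / 1,249.8427 = 6.29607 years.

6.296 years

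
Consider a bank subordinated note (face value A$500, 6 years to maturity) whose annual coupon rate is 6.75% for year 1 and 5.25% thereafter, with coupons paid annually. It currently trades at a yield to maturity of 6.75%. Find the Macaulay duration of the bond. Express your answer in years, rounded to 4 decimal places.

Periodic yield y = 0.0675. Discount each cash flow and weight by its year:
  t   CF        PV=CF/(1+0.0675)^t    t·PV
  1        33.75        31.6159        31.6159
  2        26.25        23.0353        46.0706
  3        26.25        21.5787        64.7362
  4        26.25        20.2143        80.8570
  5        26.25        18.9361        94.6804
  6       526.25       355.6189     2,133.7133
  Σ                    470.9991     2,451.6733
Price P = Σ PV = 470.9991.
Macaulay duration = Σ(t·PV) / P = 2,451.6733 / 470.9991 = 5.20526 years.

5.2053 years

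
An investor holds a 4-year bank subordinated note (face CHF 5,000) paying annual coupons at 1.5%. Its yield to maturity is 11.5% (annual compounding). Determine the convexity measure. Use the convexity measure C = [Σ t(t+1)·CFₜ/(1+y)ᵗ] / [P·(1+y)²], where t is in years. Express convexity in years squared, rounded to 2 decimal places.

With y = 0.115:
  t   CF        PV=CF/(1+0.115)^t    t·PV        t(t+1)·PV
  1        75.00        67.2646        67.2646         134.5291
  2        75.00        60.3270       120.6539         361.9618
  3        75.00        54.1049       162.3147         649.2589
  4     5,075.00     3,283.4966    13,133.9866      65,669.9329
  Σ                  3,465.1931    13,484.2198      66,815.6828
P = 3,465.1931.
Convexity = Σ t(t+1)·PV / [P·(1+y)²] = 66,815.6828 / (3,465.1931 × 1.243225) = 15.50962.

15.51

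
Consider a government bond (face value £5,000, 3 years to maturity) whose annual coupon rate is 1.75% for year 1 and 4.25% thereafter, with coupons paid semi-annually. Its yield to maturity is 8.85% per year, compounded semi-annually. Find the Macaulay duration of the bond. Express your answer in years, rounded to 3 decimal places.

Periodic yield y = 0.04425. Discount each cash flow and weight by its period:
  t   CF        PV=CF/(1+0.04425)^t    t·PV
  1        43.75        41.8961        41.8961
  2        43.75        40.1208        80.2415
  3       106.25        93.3073       279.9218
  4       106.25        89.3534       357.4135
  5       106.25        85.5670       427.8352
  6     5,106.25     3,937.9951    23,627.9705
  Σ                  4,288.2396    24,815.2787
Price P = Σ PV = 4,288.2396.
Macaulay duration = Σ(t·PV) / P = 24,815.2787 / 4,288.2396 = 5.78682 half-year periods.
In years: 5.78682 / 2 = 2.89341 years.

2.893 years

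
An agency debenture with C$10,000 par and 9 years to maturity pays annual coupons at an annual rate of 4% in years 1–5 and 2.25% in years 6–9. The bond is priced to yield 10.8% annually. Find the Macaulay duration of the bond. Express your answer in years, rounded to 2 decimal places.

7.32 years

Periodic yield y = 0.108. Discount each cash flow and weight by its year:
  t   CF        PV=CF/(1+0.108)^t    t·PV
  1       400.00       361.0108       361.0108
  2       400.00       325.8220       651.6441
  3       400.00       294.0632       882.1897
  4       400.00       265.4000     1,061.6001
  5       400.00       239.5307     1,197.6535
  6       225.00       121.6029       729.6174
  7       225.00       109.7499       768.2494
  8       225.00        99.0523       792.4182
  9    10,225.00     4,062.6132    36,563.5186
  Σ                  5,878.8451    43,007.9018
Price P = Σ PV = 5,878.8451.
Macaulay duration = Σ(t·PV) / P = 43,007.9018 / 5,878.8451 = 7.31571 years.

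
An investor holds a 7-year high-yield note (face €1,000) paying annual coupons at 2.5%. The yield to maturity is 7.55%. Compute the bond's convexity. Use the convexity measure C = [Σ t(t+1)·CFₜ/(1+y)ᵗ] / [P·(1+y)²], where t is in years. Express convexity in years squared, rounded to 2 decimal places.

43.02

With y = 0.0755:
  t   CF        PV=CF/(1+0.0755)^t    t·PV        t(t+1)·PV
  1        25.00        23.2450        23.2450          46.4900
  2        25.00        21.6132        43.2264         129.6792
  3        25.00        20.0960        60.2879         241.1515
  4        25.00        18.6852        74.7409         373.7045
  5        25.00        17.3735        86.8676         521.2057
  6        25.00        16.1539        96.9234         678.4640
  7     1,025.00       615.8160     4,310.7119      34,485.6955
  Σ                    732.9828     4,696.0032      36,476.3905
P = 732.9828.
Convexity = Σ t(t+1)·PV / [P·(1+y)²] = 36,476.3905 / (732.9828 × 1.156700) = 43.02266.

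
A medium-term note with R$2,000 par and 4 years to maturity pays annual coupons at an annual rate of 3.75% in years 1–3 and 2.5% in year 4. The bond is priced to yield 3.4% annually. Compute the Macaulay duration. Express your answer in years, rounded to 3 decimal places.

3.788 years

Periodic yield y = 0.034. Discount each cash flow and weight by its year:
  t   CF        PV=CF/(1+0.034)^t    t·PV
  1        75.00        72.5338        72.5338
  2        75.00        70.1488       140.2976
  3        75.00        67.8422       203.5265
  4     2,050.00     1,793.3775     7,173.5098
  Σ                  2,003.9023     7,589.8677
Price P = Σ PV = 2,003.9023.
Macaulay duration = Σ(t·PV) / P = 7,589.8677 / 2,003.9023 = 3.78754 years.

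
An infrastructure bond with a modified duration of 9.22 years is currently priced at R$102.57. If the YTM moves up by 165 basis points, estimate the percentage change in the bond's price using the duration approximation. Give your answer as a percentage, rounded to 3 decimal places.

-15.213%

Duration approximation: ΔP/P ≈ -D_mod · Δy = -9.22 × (+0.0165) = -0.152130.
As a percentage: -15.2130%.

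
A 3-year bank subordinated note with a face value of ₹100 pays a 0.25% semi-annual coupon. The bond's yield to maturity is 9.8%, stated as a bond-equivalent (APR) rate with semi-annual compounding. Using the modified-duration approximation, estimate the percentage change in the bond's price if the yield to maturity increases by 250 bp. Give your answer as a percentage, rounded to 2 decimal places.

Periodic yield y = 0.049. Modified duration first:
  t   CF        PV=CF/(1+0.049)^t    t·PV
  1        0.125         0.1192         0.1192
  2        0.125         0.1136         0.2272
  3        0.125         0.1083         0.3249
  4        0.125         0.1032         0.4129
  5        0.125         0.0984         0.4920
  6      100.125        75.1432       450.8591
  Σ                     75.6859       452.4353
P = 75.6859; D_Mac = 5.97780 half-year periods = 2.98890 yrs; D_mod = 2.98890/(1+0.049) = 2.84929 yrs.
ΔP/P ≈ -D_mod · Δy = -2.84929 × (+0.025) = -0.071232 = -7.1232%.

-7.12%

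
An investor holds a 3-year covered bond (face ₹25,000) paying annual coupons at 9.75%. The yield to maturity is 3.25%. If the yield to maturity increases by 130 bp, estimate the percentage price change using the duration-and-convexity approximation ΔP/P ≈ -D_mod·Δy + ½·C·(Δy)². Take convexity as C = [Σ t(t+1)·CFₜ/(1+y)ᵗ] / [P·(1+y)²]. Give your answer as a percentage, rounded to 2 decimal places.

-3.39%

With y = 0.0325:
  t   CF        PV=CF/(1+0.0325)^t    t·PV        t(t+1)·PV
  1     2,437.50     2,360.7748     2,360.7748       4,721.5496
  2     2,437.50     2,286.4647     4,572.9294      13,718.7883
  3    27,437.50    24,927.2493    74,781.7478     299,126.9912
  Σ                 29,574.4888    81,715.4521     317,567.3292
P = 29,574.4888; D_Mac = 2.76304 yrs; D_mod = 2.67607 yrs; C = 10.07253.
Duration effect: -2.67607 × (+0.013) = -0.034789
Convexity effect: 0.5 × 10.07253 × (0.013)² = +0.0008511
ΔP/P ≈ -0.034789 + 0.0008511 = -0.033938 = -3.3938%.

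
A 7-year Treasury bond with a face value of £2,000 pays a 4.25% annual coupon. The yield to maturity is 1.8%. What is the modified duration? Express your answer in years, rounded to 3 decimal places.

Periodic yield y = 0.018. First find Macaulay duration:
  t   CF        PV=CF/(1+0.018)^t    t·PV
  1        85.00        83.4971        83.4971
  2        85.00        82.0207       164.0414
  3        85.00        80.5704       241.7112
  4        85.00        79.1458       316.5832
  5        85.00        77.7464       388.7318
  6        85.00        76.3717       458.2300
  7     2,085.00     1,840.2279    12,881.5954
  Σ                  2,319.5799    14,534.3899
P = 2,319.5799; Macaulay duration = 14,534.3899 / 2,319.5799 = 6.26596 years.
Modified duration = D_Mac / (1 + y) = 6.26596 / 1.018 = 6.15516 years.

6.155 years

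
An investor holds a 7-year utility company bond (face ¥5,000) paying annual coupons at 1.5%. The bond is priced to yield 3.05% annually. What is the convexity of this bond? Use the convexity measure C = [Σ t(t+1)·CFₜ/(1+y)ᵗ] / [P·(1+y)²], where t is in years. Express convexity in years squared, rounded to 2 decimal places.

With y = 0.0305:
  t   CF        PV=CF/(1+0.0305)^t    t·PV        t(t+1)·PV
  1        75.00        72.7802        72.7802         145.5604
  2        75.00        70.6261       141.2522         423.7566
  3        75.00        68.5358       205.6073         822.4292
  4        75.00        66.5073       266.0292       1,330.1459
  5        75.00        64.5389       322.6943       1,936.1658
  6        75.00        62.6287       375.7721       2,630.4047
  7     5,075.00     4,112.4447    28,787.1131     230,296.9047
  Σ                  4,518.0616    30,171.2484     237,585.3673
P = 4,518.0616.
Convexity = Σ t(t+1)·PV / [P·(1+y)²] = 237,585.3673 / (4,518.0616 × 1.061930) = 49.51896.

49.52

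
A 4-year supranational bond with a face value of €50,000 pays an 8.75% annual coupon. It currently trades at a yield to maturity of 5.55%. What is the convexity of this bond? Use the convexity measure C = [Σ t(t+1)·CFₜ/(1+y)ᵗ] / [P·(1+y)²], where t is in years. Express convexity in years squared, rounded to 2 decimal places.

With y = 0.0555:
  t   CF        PV=CF/(1+0.0555)^t    t·PV        t(t+1)·PV
  1     4,375.00     4,144.9550     4,144.9550       8,289.9100
  2     4,375.00     3,927.0062     7,854.0123      23,562.0369
  3     4,375.00     3,720.5174    11,161.5523      44,646.2093
  4    54,375.00    43,809.3006   175,237.2022     876,186.0110
  Σ                 55,601.7791   198,397.7218     952,684.1672
P = 55,601.7791.
Convexity = Σ t(t+1)·PV / [P·(1+y)²] = 952,684.1672 / (55,601.7791 × 1.114080) = 15.37956.

15.38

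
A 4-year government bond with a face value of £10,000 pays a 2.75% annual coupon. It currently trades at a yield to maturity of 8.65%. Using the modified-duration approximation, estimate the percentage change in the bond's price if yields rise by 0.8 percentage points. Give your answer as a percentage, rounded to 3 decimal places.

Periodic yield y = 0.0865. Modified duration first:
  t   CF        PV=CF/(1+0.0865)^t    t·PV
  1       275.00       253.1063       253.1063
  2       275.00       232.9556       465.9113
  3       275.00       214.4092       643.2277
  4    10,275.00     7,373.3170    29,493.2681
  Σ                  8,073.7882    30,855.5135
P = 8,073.7882; D_Mac = 3.82169 yrs; D_mod = 3.82169/(1+0.0865) = 3.51743 yrs.
ΔP/P ≈ -D_mod · Δy = -3.51743 × (+0.008) = -0.028139 = -2.8139%.

-2.814%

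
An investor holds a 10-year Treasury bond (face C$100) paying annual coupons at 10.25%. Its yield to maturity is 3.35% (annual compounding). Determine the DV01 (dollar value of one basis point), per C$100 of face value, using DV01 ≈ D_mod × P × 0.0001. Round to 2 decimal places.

C$0.11

Periodic yield y = 0.0335.
  t   CF        PV=CF/(1+0.0335)^t    t·PV
  1        10.25         9.9178         9.9178
  2        10.25         9.5963        19.1926
  3        10.25         9.2852        27.8557
  4        10.25         8.9843        35.9370
  5        10.25         8.6930        43.4652
  6        10.25         8.4113        50.4676
  7        10.25         8.1386        56.9703
  8        10.25         7.8748        62.9985
  9        10.25         7.6196        68.5760
  10      110.25        79.3001       793.0011
  Σ                    157.8209     1,168.3816
P = 157.8209; D_Mac = 7.40321 yrs; D_mod = 7.16324 yrs.
DV01 ≈ 7.16324 × 157.8209 × 0.0001 = 0.113051.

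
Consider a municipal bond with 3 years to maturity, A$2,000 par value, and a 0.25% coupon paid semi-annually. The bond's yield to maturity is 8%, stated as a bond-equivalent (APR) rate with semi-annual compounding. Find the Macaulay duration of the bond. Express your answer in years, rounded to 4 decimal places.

Periodic yield y = 0.04. Discount each cash flow and weight by its period:
  t   CF        PV=CF/(1+0.04)^t    t·PV
  1         2.50         2.4038         2.4038
  2         2.50         2.3114         4.6228
  3         2.50         2.2225         6.6675
  4         2.50         2.1370         8.5480
  5         2.50         2.0548        10.2741
  6     2,002.50     1,582.6048     9,495.6290
  Σ                  1,593.7344     9,528.1453
Price P = Σ PV = 1,593.7344.
Macaulay duration = Σ(t·PV) / P = 9,528.1453 / 1,593.7344 = 5.97850 half-year periods.
In years: 5.97850 / 2 = 2.98925 years.

2.9893 years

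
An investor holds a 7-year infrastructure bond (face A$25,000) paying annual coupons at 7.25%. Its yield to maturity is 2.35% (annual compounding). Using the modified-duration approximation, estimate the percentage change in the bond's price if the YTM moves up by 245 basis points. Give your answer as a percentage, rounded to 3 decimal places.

Periodic yield y = 0.0235. Modified duration first:
  t   CF        PV=CF/(1+0.0235)^t    t·PV
  1     1,812.50     1,770.8842     1,770.8842
  2     1,812.50     1,730.2240     3,460.4479
  3     1,812.50     1,690.4973     5,071.4918
  4     1,812.50     1,651.6827     6,606.7309
  5     1,812.50     1,613.7594     8,068.7969
  6     1,812.50     1,576.7068     9,460.2406
  7    26,812.50    22,788.8485   159,521.9392
  Σ                 32,822.6028   193,960.5317
P = 32,822.6028; D_Mac = 5.90936 yrs; D_mod = 5.90936/(1+0.0235) = 5.77368 yrs.
ΔP/P ≈ -D_mod · Δy = -5.77368 × (+0.0245) = -0.141455 = -14.1455%.

-14.146%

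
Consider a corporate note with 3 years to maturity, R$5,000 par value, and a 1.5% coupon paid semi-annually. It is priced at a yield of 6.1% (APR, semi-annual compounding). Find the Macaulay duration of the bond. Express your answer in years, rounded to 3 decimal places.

2.940 years

Periodic yield y = 0.0305. Discount each cash flow and weight by its period:
  t   CF        PV=CF/(1+0.0305)^t    t·PV
  1        37.50        36.3901        36.3901
  2        37.50        35.3131        70.6261
  3        37.50        34.2679       102.8036
  4        37.50        33.2536       133.0146
  5        37.50        32.2694       161.3471
  6     5,037.50     4,206.5599    25,239.3597
  Σ                  4,378.0541    25,743.5413
Price P = Σ PV = 4,378.0541.
Macaulay duration = Σ(t·PV) / P = 25,743.5413 / 4,378.0541 = 5.88013 half-year periods.
In years: 5.88013 / 2 = 2.94007 years.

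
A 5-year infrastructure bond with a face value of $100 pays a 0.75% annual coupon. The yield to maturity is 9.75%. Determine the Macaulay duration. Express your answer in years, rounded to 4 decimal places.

Periodic yield y = 0.0975. Discount each cash flow and weight by its year:
  t   CF        PV=CF/(1+0.0975)^t    t·PV
  1         0.75         0.6834         0.6834
  2         0.75         0.6227         1.2453
  3         0.75         0.5673         1.7020
  4         0.75         0.5169         2.0678
  5       100.75        63.2736       316.3679
  Σ                     65.6639       322.0664
Price P = Σ PV = 65.6639.
Macaulay duration = Σ(t·PV) / P = 322.0664 / 65.6639 = 4.90477 years.

4.9048 years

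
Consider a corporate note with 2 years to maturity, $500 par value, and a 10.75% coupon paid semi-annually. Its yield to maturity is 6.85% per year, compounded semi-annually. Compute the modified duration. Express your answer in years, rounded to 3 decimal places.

1.796 years

Periodic yield y = 0.03425. First find Macaulay duration:
  t   CF        PV=CF/(1+0.03425)^t    t·PV
  1       26.875        25.9850        25.9850
  2       26.875        25.1245        50.2490
  3       26.875        24.2925        72.8774
  4      526.875       460.4744     1,841.8975
  Σ                    535.8764     1,991.0090
P = 535.8764; Macaulay duration = 1,991.0090 / 535.8764 = 3.71543 half-year periods = 1.85771 years.
Modified duration = D_Mac / (1 + y) = 1.85771 / 1.03425 = 1.79619 years.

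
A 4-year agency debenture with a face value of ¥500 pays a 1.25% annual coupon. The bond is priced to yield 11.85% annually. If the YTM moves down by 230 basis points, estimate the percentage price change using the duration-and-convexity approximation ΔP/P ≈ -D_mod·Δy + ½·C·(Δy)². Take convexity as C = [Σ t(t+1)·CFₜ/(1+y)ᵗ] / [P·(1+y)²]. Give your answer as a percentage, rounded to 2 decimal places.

+8.45%

With y = 0.1185:
  t   CF        PV=CF/(1+0.1185)^t    t·PV        t(t+1)·PV
  1         6.25         5.5878         5.5878          11.1757
  2         6.25         4.9958         9.9917          29.9750
  3         6.25         4.4665        13.3996          53.5986
  4       506.25       323.4604     1,293.8415       6,469.2075
  Σ                    338.5106     1,322.8206       6,563.9567
P = 338.5106; D_Mac = 3.90777 yrs; D_mod = 3.49376 yrs; C = 15.49963.
Duration effect: -3.49376 × (-0.023) = +0.080356
Convexity effect: 0.5 × 15.49963 × (-0.023)² = +0.0040997
ΔP/P ≈ +0.080356 + 0.0040997 = +0.084456 = +8.4456%.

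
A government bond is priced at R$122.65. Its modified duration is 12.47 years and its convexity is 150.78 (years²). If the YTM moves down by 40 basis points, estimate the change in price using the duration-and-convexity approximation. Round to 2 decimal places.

+R$6.27

Duration effect: -D_mod·Δy = -12.47 × (-0.004) = +0.049880
Convexity effect: ½·C·(Δy)² = 0.5 × 150.78 × (-0.004)² = +0.00120624
ΔP/P ≈ +0.049880 + 0.00120624 = +0.05108624
ΔP ≈ 122.65 × (+0.05108624) = +6.265727336.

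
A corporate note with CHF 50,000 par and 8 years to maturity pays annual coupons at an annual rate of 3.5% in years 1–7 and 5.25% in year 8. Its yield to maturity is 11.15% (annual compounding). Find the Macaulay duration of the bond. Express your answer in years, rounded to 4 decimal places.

6.8225 years

Periodic yield y = 0.1115. Discount each cash flow and weight by its year:
  t   CF        PV=CF/(1+0.1115)^t    t·PV
  1     1,750.00     1,574.4489     1,574.4489
  2     1,750.00     1,416.5083     2,833.0165
  3     1,750.00     1,274.4114     3,823.2342
  4     1,750.00     1,146.5690     4,586.2758
  5     1,750.00     1,031.5510     5,157.7551
  6     1,750.00       928.0711     5,568.4266
  7     1,750.00       834.9717     5,844.8022
  8    52,625.00    22,590.0074   180,720.0589
  Σ                 30,796.5388   210,108.0184
Price P = Σ PV = 30,796.5388.
Macaulay duration = Σ(t·PV) / P = 210,108.0184 / 30,796.5388 = 6.82246 years.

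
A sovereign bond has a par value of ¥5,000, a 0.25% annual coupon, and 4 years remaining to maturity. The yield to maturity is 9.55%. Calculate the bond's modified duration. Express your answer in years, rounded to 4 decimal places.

Periodic yield y = 0.0955. First find Macaulay duration:
  t   CF        PV=CF/(1+0.0955)^t    t·PV
  1        12.50        11.4103        11.4103
  2        12.50        10.4156        20.8312
  3        12.50         9.5076        28.5229
  4     5,012.50     3,480.2053    13,920.8210
  Σ                  3,511.5388    13,981.5855
P = 3,511.5388; Macaulay duration = 13,981.5855 / 3,511.5388 = 3.98161 years.
Modified duration = D_Mac / (1 + y) = 3.98161 / 1.0955 = 3.63452 years.

3.6345 years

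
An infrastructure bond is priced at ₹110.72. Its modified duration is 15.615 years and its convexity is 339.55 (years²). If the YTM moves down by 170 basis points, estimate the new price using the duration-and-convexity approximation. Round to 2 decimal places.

₹145.54

Duration effect: -D_mod·Δy = -15.615 × (-0.017) = +0.265455
Convexity effect: ½·C·(Δy)² = 0.5 × 339.55 × (-0.017)² = +0.049064975
ΔP/P ≈ +0.265455 + 0.049064975 = +0.314519975
New price ≈ 110.72 × (1 + 0.314519975) = 145.543651632.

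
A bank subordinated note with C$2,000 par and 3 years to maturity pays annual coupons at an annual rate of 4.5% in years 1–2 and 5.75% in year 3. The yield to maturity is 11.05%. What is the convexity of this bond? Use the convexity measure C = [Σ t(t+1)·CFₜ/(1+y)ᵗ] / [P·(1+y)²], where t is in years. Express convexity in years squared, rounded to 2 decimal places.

With y = 0.1105:
  t   CF        PV=CF/(1+0.1105)^t    t·PV        t(t+1)·PV
  1        90.00        81.0446        81.0446         162.0891
  2        90.00        72.9803       145.9605         437.8815
  3     2,115.00     1,544.3818     4,633.1455      18,532.5819
  Σ                  1,698.4067     4,860.1506      19,132.5526
P = 1,698.4067.
Convexity = Σ t(t+1)·PV / [P·(1+y)²] = 19,132.5526 / (1,698.4067 × 1.233210) = 9.13470.

9.13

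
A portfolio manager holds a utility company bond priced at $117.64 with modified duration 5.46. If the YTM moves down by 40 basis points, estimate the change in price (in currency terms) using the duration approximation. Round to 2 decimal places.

Duration approximation: ΔP/P ≈ -D_mod · Δy = -5.46 × (-0.004) = +0.021840.
ΔP ≈ 117.64 × (+0.021840) = +2.5692576.

+$2.57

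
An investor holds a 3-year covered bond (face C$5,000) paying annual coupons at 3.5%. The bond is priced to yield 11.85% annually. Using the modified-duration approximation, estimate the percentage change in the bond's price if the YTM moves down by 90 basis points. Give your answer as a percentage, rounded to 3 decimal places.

Periodic yield y = 0.1185. Modified duration first:
  t   CF        PV=CF/(1+0.1185)^t    t·PV
  1       175.00       156.4595       156.4595
  2       175.00       139.8834       279.7667
  3     5,175.00     3,698.3021    11,094.9064
  Σ                  3,994.6450    11,531.1327
P = 3,994.6450; D_Mac = 2.88665 yrs; D_mod = 2.88665/(1+0.1185) = 2.58082 yrs.
ΔP/P ≈ -D_mod · Δy = -2.58082 × (-0.009) = +0.023227 = +2.3227%.

+2.323%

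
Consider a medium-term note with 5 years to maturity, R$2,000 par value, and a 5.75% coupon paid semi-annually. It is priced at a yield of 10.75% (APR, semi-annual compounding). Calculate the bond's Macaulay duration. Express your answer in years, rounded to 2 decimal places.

Periodic yield y = 0.05375. Discount each cash flow and weight by its period:
  t   CF        PV=CF/(1+0.05375)^t    t·PV
  1        57.50        54.5670        54.5670
  2        57.50        51.7837       103.5673
  3        57.50        49.1423       147.4268
  4        57.50        46.6356       186.5424
  5        57.50        44.2568       221.2839
  6        57.50        41.9993       251.9960
  7        57.50        39.8570       278.9991
  8        57.50        37.8240       302.5918
  9        57.50        35.8946       323.0517
  10    2,057.50     1,218.8885    12,188.8847
  Σ                  1,620.8487    14,058.9106
Price P = Σ PV = 1,620.8487.
Macaulay duration = Σ(t·PV) / P = 14,058.9106 / 1,620.8487 = 8.67380 half-year periods.
In years: 8.67380 / 2 = 4.33690 years.

4.34 years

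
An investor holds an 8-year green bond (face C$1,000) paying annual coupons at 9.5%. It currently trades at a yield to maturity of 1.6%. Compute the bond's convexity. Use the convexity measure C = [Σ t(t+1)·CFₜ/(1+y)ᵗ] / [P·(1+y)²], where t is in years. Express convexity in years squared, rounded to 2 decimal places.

51.26

With y = 0.016:
  t   CF        PV=CF/(1+0.016)^t    t·PV        t(t+1)·PV
  1        95.00        93.5039        93.5039         187.0079
  2        95.00        92.0314       184.0629         552.1886
  3        95.00        90.5821       271.7464       1,086.9854
  4        95.00        89.1556       356.6225       1,783.1126
  5        95.00        87.7516       438.7580       2,632.5481
  6        95.00        86.3697       518.2181       3,627.5270
  7        95.00        85.0095       595.0668       4,760.5341
  8     1,095.00       964.4161     7,715.3289      69,437.9598
  Σ                  1,588.8201    10,173.3075      84,067.8635
P = 1,588.8201.
Convexity = Σ t(t+1)·PV / [P·(1+y)²] = 84,067.8635 / (1,588.8201 × 1.032256) = 51.25873.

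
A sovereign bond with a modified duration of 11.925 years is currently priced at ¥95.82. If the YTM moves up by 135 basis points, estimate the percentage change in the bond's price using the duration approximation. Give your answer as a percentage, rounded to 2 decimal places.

Duration approximation: ΔP/P ≈ -D_mod · Δy = -11.925 × (+0.0135) = -0.1609875.
As a percentage: -16.09875%.

-16.10%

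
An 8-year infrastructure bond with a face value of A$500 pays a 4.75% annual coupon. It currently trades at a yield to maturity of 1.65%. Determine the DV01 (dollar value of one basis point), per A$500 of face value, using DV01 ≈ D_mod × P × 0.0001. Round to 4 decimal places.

A$0.4219

Periodic yield y = 0.0165.
  t   CF        PV=CF/(1+0.0165)^t    t·PV
  1        23.75        23.3645        23.3645
  2        23.75        22.9852        45.9705
  3        23.75        22.6121        67.8364
  4        23.75        22.2451        88.9803
  5        23.75        21.8840       109.4200
  6        23.75        21.5288       129.1726
  7        23.75        21.1793       148.2552
  8       523.75       459.4783     3,675.8261
  Σ                    615.2773     4,288.8257
P = 615.2773; D_Mac = 6.97056 yrs; D_mod = 6.85741 yrs.
DV01 ≈ 6.85741 × 615.2773 × 0.0001 = 0.421921.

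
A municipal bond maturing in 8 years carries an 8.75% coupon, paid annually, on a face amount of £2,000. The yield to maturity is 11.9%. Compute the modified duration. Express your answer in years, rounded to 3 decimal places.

Periodic yield y = 0.119. First find Macaulay duration:
  t   CF        PV=CF/(1+0.119)^t    t·PV
  1       175.00       156.3896       156.3896
  2       175.00       139.7584       279.5168
  3       175.00       124.8958       374.6874
  4       175.00       111.6138       446.4550
  5       175.00        99.7442       498.7210
  6       175.00        89.1369       534.8214
  7       175.00        79.6576       557.6035
  8     2,175.00       884.7459     7,077.9674
  Σ                  1,685.9422     9,926.1620
P = 1,685.9422; Macaulay duration = 9,926.1620 / 1,685.9422 = 5.88761 years.
Modified duration = D_Mac / (1 + y) = 5.88761 / 1.119 = 5.26149 years.

5.261 years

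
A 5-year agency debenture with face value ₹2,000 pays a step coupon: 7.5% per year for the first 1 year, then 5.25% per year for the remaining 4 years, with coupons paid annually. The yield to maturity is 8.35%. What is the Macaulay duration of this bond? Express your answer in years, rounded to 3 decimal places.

Periodic yield y = 0.0835. Discount each cash flow and weight by its year:
  t   CF        PV=CF/(1+0.0835)^t    t·PV
  1       150.00       138.4402       138.4402
  2       105.00        89.4399       178.8799
  3       105.00        82.5472       247.6417
  4       105.00        76.1857       304.7429
  5     2,105.00     1,409.6378     7,048.1888
  Σ                  1,796.2509     7,917.8935
Price P = Σ PV = 1,796.2509.
Macaulay duration = Σ(t·PV) / P = 7,917.8935 / 1,796.2509 = 4.40801 years.

4.408 years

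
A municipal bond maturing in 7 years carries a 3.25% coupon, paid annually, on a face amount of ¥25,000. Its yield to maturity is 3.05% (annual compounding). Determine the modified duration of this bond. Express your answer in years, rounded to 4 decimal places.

Periodic yield y = 0.0305. First find Macaulay duration:
  t   CF        PV=CF/(1+0.0305)^t    t·PV
  1       812.50       788.4522       788.4522
  2       812.50       765.1162     1,530.2323
  3       812.50       742.4708     2,227.4124
  4       812.50       720.4957     2,881.9827
  5       812.50       699.1710     3,495.8549
  6       812.50       678.4774     4,070.8645
  7    25,812.50    20,916.7447   146,417.2131
  Σ                 25,310.9280   161,412.0121
P = 25,310.9280; Macaulay duration = 161,412.0121 / 25,310.9280 = 6.37717 years.
Modified duration = D_Mac / (1 + y) = 6.37717 / 1.0305 = 6.18842 years.

6.1884 years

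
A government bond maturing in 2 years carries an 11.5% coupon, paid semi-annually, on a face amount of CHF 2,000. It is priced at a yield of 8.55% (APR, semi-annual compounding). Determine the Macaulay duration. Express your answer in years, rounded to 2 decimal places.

Periodic yield y = 0.04275. Discount each cash flow and weight by its period:
  t   CF        PV=CF/(1+0.04275)^t    t·PV
  1       115.00       110.2853       110.2853
  2       115.00       105.7639       211.5278
  3       115.00       101.4279       304.2836
  4     2,115.00     1,788.9145     7,155.6579
  Σ                  2,106.3915     7,781.7546
Price P = Σ PV = 2,106.3915.
Macaulay duration = Σ(t·PV) / P = 7,781.7546 / 2,106.3915 = 3.69435 half-year periods.
In years: 3.69435 / 2 = 1.84718 years.

1.85 years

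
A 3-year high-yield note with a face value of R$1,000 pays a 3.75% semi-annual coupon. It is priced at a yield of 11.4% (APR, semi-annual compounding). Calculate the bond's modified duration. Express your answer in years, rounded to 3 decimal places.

Periodic yield y = 0.057. First find Macaulay duration:
  t   CF        PV=CF/(1+0.057)^t    t·PV
  1        18.75        17.7389        17.7389
  2        18.75        16.7823        33.5646
  3        18.75        15.8773        47.6319
  4        18.75        15.0211        60.0843
  5        18.75        14.2111        71.0553
  6     1,018.75       730.4958     4,382.9745
  Σ                    810.1264     4,613.0495
P = 810.1264; Macaulay duration = 4,613.0495 / 810.1264 = 5.69423 half-year periods = 2.84712 years.
Modified duration = D_Mac / (1 + y) = 2.84712 / 1.057 = 2.69358 years.

2.694 years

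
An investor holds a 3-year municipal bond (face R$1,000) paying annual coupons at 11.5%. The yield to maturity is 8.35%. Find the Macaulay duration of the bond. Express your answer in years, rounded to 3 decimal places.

Periodic yield y = 0.0835. Discount each cash flow and weight by its year:
  t   CF        PV=CF/(1+0.0835)^t    t·PV
  1       115.00       106.1375       106.1375
  2       115.00        97.9580       195.9160
  3     1,115.00       876.5731     2,629.7192
  Σ                  1,080.6686     2,931.7727
Price P = Σ PV = 1,080.6686.
Macaulay duration = Σ(t·PV) / P = 2,931.7727 / 1,080.6686 = 2.71292 years.

2.713 years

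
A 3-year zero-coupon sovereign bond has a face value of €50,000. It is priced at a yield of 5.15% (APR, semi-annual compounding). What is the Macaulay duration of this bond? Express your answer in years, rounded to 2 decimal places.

A zero-coupon bond has a single cash flow at maturity, so its Macaulay duration equals its maturity: 3 years.
(Equivalently: 6 semi-annual periods ÷ 2 = 3 years.)

3.00 years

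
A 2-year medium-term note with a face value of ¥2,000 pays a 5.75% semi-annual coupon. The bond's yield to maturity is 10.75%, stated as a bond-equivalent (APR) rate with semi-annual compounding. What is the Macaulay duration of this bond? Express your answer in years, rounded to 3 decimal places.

1.913 years

Periodic yield y = 0.05375. Discount each cash flow and weight by its period:
  t   CF        PV=CF/(1+0.05375)^t    t·PV
  1        57.50        54.5670        54.5670
  2        57.50        51.7837       103.5673
  3        57.50        49.1423       147.4268
  4     2,057.50     1,668.7431     6,674.9726
  Σ                  1,824.2361     6,980.5336
Price P = Σ PV = 1,824.2361.
Macaulay duration = Σ(t·PV) / P = 6,980.5336 / 1,824.2361 = 3.82655 half-year periods.
In years: 3.82655 / 2 = 1.91328 years.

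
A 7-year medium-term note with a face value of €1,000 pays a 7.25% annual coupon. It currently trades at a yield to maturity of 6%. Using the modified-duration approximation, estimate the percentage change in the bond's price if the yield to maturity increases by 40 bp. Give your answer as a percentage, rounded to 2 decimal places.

-2.18%

Periodic yield y = 0.06. Modified duration first:
  t   CF        PV=CF/(1+0.06)^t    t·PV
  1        72.50        68.3962        68.3962
  2        72.50        64.5247       129.0495
  3        72.50        60.8724       182.6172
  4        72.50        57.4268       229.7072
  5        72.50        54.1762       270.8811
  6        72.50        51.1096       306.6578
  7     1,072.50       713.2738     4,992.9163
  Σ                  1,069.7798     6,180.2253
P = 1,069.7798; D_Mac = 5.77710 yrs; D_mod = 5.77710/(1+0.06) = 5.45009 yrs.
ΔP/P ≈ -D_mod · Δy = -5.45009 × (+0.004) = -0.021800 = -2.1800%.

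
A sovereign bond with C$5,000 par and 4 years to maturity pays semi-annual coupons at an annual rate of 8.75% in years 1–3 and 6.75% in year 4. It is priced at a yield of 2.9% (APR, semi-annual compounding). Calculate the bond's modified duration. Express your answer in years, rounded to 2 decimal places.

Periodic yield y = 0.0145. First find Macaulay duration:
  t   CF        PV=CF/(1+0.0145)^t    t·PV
  1       218.75       215.6235       215.6235
  2       218.75       212.5416       425.0832
  3       218.75       209.5038       628.5114
  4       218.75       206.5094       826.0377
  5       218.75       203.5578     1,017.7891
  6       218.75       200.6484     1,203.8905
  7       168.75       152.5736     1,068.0153
  8     5,168.75     4,606.4792    36,851.8337
  Σ                  6,007.4374    42,236.7844
P = 6,007.4374; Macaulay duration = 42,236.7844 / 6,007.4374 = 7.03075 half-year periods = 3.51537 years.
Modified duration = D_Mac / (1 + y) = 3.51537 / 1.0145 = 3.46513 years.

3.47 years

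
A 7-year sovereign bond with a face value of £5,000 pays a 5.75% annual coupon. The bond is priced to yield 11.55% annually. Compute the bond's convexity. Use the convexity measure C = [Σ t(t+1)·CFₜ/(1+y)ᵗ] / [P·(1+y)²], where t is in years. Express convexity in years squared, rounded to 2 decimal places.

34.53

With y = 0.1155:
  t   CF        PV=CF/(1+0.1155)^t    t·PV        t(t+1)·PV
  1       287.50       257.7320       257.7320         515.4639
  2       287.50       231.0461       462.0923       1,386.2768
  3       287.50       207.1234       621.3701       2,485.4806
  4       287.50       185.6776       742.7105       3,713.5523
  5       287.50       166.4524       832.2618       4,993.5710
  6       287.50       149.2177       895.3063       6,267.1443
  7     5,287.50     2,460.1600    17,221.1202     137,768.9616
  Σ                  3,657.4092    21,032.5932     157,130.4505
P = 3,657.4092.
Convexity = Σ t(t+1)·PV / [P·(1+y)²] = 157,130.4505 / (3,657.4092 × 1.244340) = 34.52611.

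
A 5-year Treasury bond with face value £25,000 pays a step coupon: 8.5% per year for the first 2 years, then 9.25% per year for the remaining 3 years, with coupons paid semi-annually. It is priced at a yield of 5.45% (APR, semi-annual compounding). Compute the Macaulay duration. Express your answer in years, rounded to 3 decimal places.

4.225 years

Periodic yield y = 0.02725. Discount each cash flow and weight by its period:
  t   CF        PV=CF/(1+0.02725)^t    t·PV
  1     1,062.50     1,034.3149     1,034.3149
  2     1,062.50     1,006.8775     2,013.7550
  3     1,062.50       980.1679     2,940.5038
  4     1,062.50       954.1669     3,816.6675
  5     1,156.25     1,010.8134     5,054.0671
  6     1,156.25       983.9994     5,903.9966
  7     1,156.25       957.8967     6,705.2772
  8     1,156.25       932.4865     7,459.8919
  9     1,156.25       907.7503     8,169.7526
  10   26,156.25    19,990.0546   199,900.5460
  Σ                 28,758.5282   242,998.7726
Price P = Σ PV = 28,758.5282.
Macaulay duration = Σ(t·PV) / P = 242,998.7726 / 28,758.5282 = 8.44962 half-year periods.
In years: 8.44962 / 2 = 4.22481 years.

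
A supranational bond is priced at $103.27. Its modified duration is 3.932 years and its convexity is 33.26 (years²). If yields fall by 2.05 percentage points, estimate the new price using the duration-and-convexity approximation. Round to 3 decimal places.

$112.316

Duration effect: -D_mod·Δy = -3.932 × (-0.0205) = +0.080606
Convexity effect: ½·C·(Δy)² = 0.5 × 33.26 × (-0.0205)² = +0.0069887575
ΔP/P ≈ +0.080606 + 0.0069887575 = +0.0875947575
New price ≈ 103.27 × (1 + 0.0875947575) = 112.315910607025.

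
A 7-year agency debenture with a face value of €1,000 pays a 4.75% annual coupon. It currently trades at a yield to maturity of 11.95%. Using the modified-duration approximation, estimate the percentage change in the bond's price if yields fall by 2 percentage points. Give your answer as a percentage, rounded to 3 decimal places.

+10.513%

Periodic yield y = 0.1195. Modified duration first:
  t   CF        PV=CF/(1+0.1195)^t    t·PV
  1        47.50        42.4297        42.4297
  2        47.50        37.9005        75.8011
  3        47.50        33.8549       101.5646
  4        47.50        30.2411       120.9643
  5        47.50        27.0130       135.0651
  6        47.50        24.1295       144.7772
  7     1,047.50       475.3192     3,327.2343
  Σ                    670.8879     3,947.8363
P = 670.8879; D_Mac = 5.88449 yrs; D_mod = 5.88449/(1+0.1195) = 5.25636 yrs.
ΔP/P ≈ -D_mod · Δy = -5.25636 × (-0.02) = +0.105127 = +10.5127%.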